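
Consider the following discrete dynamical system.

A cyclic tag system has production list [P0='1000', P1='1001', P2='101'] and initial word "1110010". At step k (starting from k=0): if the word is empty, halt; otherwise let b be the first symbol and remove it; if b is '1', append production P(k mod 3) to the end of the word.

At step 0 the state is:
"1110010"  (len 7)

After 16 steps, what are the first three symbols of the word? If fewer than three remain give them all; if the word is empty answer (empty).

t=0: "1110010"  (len 7)
t=1: "1100101000"  (len 10)
t=2: "1001010001001"  (len 13)
t=3: "001010001001101"  (len 15)
t=4: "01010001001101"  (len 14)
t=5: "1010001001101"  (len 13)
t=6: "010001001101101"  (len 15)
t=7: "10001001101101"  (len 14)
t=8: "00010011011011001"  (len 17)
t=9: "0010011011011001"  (len 16)
t=10: "010011011011001"  (len 15)
t=11: "10011011011001"  (len 14)
t=12: "0011011011001101"  (len 16)
t=13: "011011011001101"  (len 15)
t=14: "11011011001101"  (len 14)
t=15: "1011011001101101"  (len 16)
t=16: "0110110011011011000"  (len 19)

011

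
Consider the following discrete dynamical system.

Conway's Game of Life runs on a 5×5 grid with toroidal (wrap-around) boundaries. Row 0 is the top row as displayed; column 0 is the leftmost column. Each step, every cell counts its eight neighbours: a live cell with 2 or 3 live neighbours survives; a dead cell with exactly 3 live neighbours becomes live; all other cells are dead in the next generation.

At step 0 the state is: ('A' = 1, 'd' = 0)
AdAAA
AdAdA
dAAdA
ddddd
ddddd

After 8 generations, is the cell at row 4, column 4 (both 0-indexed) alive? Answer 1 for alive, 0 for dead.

step 0: AdAAA
AdAdA
dAAdA
ddddd
ddddd
step 1: AdAdd
ddddd
dAAdA
ddddd
dddAA
step 2: dddAA
AdAAd
ddddd
AdAdA
dddAA
step 3: Adddd
ddAAd
AdAdd
AdddA
ddAdd
step 4: dAAAd
ddAAA
AdAdd
AddAA
AAddA
step 5: ddddd
AdddA
AdAdd
ddAAd
ddddd
step 6: ddddd
AAddA
AdAdd
dAAAd
ddddd
step 7: Adddd
AAddA
ddddd
dAAAd
ddAdd
step 8: AdddA
AAddA
dddAA
dAAAd
ddAAd

0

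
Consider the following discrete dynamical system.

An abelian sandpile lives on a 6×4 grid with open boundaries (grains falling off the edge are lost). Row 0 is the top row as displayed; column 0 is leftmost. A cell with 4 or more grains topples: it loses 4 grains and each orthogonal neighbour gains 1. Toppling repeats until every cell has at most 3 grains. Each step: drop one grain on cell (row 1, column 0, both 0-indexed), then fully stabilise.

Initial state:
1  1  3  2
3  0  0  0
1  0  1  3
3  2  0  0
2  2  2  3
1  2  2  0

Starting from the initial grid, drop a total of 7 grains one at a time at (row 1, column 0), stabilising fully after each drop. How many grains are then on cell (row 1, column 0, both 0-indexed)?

step 0: 1  1  3  2
3  0  0  0
1  0  1  3
3  2  0  0
2  2  2  3
1  2  2  0
step 1: 2  1  3  2
0  1  0  0
2  0  1  3
3  2  0  0
2  2  2  3
1  2  2  0
step 2: 2  1  3  2
1  1  0  0
2  0  1  3
3  2  0  0
2  2  2  3
1  2  2  0
step 3: 2  1  3  2
2  1  0  0
2  0  1  3
3  2  0  0
2  2  2  3
1  2  2  0
step 4: 2  1  3  2
3  1  0  0
2  0  1  3
3  2  0  0
2  2  2  3
1  2  2  0
step 5: 3  1  3  2
0  2  0  0
3  0  1  3
3  2  0  0
2  2  2  3
1  2  2  0
step 6: 3  1  3  2
1  2  0  0
3  0  1  3
3  2  0  0
2  2  2  3
1  2  2  0
step 7: 3  1  3  2
2  2  0  0
3  0  1  3
3  2  0  0
2  2  2  3
1  2  2  0

2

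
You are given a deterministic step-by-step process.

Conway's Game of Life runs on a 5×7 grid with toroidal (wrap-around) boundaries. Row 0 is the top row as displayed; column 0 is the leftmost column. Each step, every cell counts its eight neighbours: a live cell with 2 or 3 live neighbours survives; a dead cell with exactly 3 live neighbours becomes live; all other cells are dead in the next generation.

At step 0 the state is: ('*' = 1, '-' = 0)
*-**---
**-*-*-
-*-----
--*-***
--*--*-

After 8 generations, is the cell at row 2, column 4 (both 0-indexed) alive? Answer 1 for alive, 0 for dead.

step 0: *-**---
**-*-*-
-*-----
--*-***
--*--*-
step 1: *--*---
*--**-*
-*-*---
-******
--*--*-
step 2: ****-*-
**-**-*
-*-----
**---**
*----*-
step 3: ---*-*-
---****
----*--
-*---*-
-----*-
step 4: ---*---
---*--*
---*--*
----**-
-----**
step 5: ----***
--***--
---*--*
----*--
-----**
step 6: ------*
--*---*
--*--*-
----*-*
------*
step 7: *----**
-----**
---*-**
------*
*-----*
step 8: -------
-------
*---*--
-------
-------

1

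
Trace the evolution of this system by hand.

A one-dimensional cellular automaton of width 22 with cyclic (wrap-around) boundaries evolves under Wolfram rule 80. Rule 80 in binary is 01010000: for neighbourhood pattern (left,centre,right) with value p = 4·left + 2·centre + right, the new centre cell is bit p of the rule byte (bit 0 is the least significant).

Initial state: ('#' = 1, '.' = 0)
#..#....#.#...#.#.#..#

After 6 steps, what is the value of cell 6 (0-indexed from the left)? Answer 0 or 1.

1

step 0: #..#....#.#...#.#.#..#
step 1: ##..#......#.......#..
step 2: .##..#......#.......#.
step 3: ..##..#......#.......#
step 4: #..##..#......#.......
step 5: .#..##..#......#......
step 6: ..#..##..#......#.....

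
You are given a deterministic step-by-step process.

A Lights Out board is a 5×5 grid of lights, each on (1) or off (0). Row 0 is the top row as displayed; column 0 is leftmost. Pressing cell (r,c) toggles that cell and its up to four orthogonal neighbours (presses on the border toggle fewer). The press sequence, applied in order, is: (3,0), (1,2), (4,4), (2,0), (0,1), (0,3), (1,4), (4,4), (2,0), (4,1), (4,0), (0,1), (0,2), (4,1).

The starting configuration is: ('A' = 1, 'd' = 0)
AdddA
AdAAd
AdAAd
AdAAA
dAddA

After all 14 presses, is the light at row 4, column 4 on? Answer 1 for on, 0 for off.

1

step 0: AdddA
AdAAd
AdAAd
AdAAA
dAddA
step 1: AdddA
AdAAd
ddAAd
dAAAA
AAddA
step 2: AdAdA
AAddd
dddAd
dAAAA
AAddA
step 3: AdAdA
AAddd
dddAd
dAAAd
AAdAd
step 4: AdAdA
dAddd
AAdAd
AAAAd
AAdAd
step 5: dAddA
ddddd
AAdAd
AAAAd
AAdAd
step 6: dAAAd
dddAd
AAdAd
AAAAd
AAdAd
step 7: dAAAA
ddddA
AAdAA
AAAAd
AAdAd
step 8: dAAAA
ddddA
AAdAA
AAAAA
AAddA
step 9: dAAAA
AdddA
dddAA
dAAAA
AAddA
step 10: dAAAA
AdddA
dddAA
ddAAA
ddAdA
step 11: dAAAA
AdddA
dddAA
AdAAA
AAAdA
step 12: AddAA
AAddA
dddAA
AdAAA
AAAdA
step 13: AAAdA
AAAdA
dddAA
AdAAA
AAAdA
step 14: AAAdA
AAAdA
dddAA
AAAAA
ddddA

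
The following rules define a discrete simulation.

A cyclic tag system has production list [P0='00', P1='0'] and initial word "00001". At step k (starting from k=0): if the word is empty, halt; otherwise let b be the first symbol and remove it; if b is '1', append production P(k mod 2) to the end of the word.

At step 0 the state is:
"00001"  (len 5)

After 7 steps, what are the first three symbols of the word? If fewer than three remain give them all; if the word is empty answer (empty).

(empty)

gen 0: "00001"  (len 5)
gen 1: "0001"  (len 4)
gen 2: "001"  (len 3)
gen 3: "01"  (len 2)
gen 4: "1"  (len 1)
gen 5: "00"  (len 2)
gen 6: "0"  (len 1)
gen 7: (halted — word empty)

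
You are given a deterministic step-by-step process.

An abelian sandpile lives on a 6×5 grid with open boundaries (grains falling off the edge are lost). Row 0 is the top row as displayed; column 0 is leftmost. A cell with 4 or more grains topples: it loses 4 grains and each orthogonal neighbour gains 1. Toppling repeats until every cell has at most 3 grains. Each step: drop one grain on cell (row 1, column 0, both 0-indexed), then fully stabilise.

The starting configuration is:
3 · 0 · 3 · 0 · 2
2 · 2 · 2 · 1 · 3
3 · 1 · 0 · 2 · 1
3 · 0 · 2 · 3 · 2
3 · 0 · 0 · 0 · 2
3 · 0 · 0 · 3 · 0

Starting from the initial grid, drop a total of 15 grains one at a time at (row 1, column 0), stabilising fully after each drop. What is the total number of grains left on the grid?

0) 3 · 0 · 3 · 0 · 2
2 · 2 · 2 · 1 · 3
3 · 1 · 0 · 2 · 1
3 · 0 · 2 · 3 · 2
3 · 0 · 0 · 0 · 2
3 · 0 · 0 · 3 · 0
1) 3 · 0 · 3 · 0 · 2
3 · 2 · 2 · 1 · 3
3 · 1 · 0 · 2 · 1
3 · 0 · 2 · 3 · 2
3 · 0 · 0 · 0 · 2
3 · 0 · 0 · 3 · 0
2) 0 · 1 · 3 · 0 · 2
2 · 3 · 2 · 1 · 3
1 · 2 · 0 · 2 · 1
1 · 1 · 2 · 3 · 2
1 · 1 · 0 · 0 · 2
0 · 1 · 0 · 3 · 0
3) 0 · 1 · 3 · 0 · 2
3 · 3 · 2 · 1 · 3
1 · 2 · 0 · 2 · 1
1 · 1 · 2 · 3 · 2
1 · 1 · 0 · 0 · 2
0 · 1 · 0 · 3 · 0
4) 1 · 2 · 3 · 0 · 2
1 · 0 · 3 · 1 · 3
2 · 3 · 0 · 2 · 1
1 · 1 · 2 · 3 · 2
1 · 1 · 0 · 0 · 2
0 · 1 · 0 · 3 · 0
5) 1 · 2 · 3 · 0 · 2
2 · 0 · 3 · 1 · 3
2 · 3 · 0 · 2 · 1
1 · 1 · 2 · 3 · 2
1 · 1 · 0 · 0 · 2
0 · 1 · 0 · 3 · 0
6) 1 · 2 · 3 · 0 · 2
3 · 0 · 3 · 1 · 3
2 · 3 · 0 · 2 · 1
1 · 1 · 2 · 3 · 2
1 · 1 · 0 · 0 · 2
0 · 1 · 0 · 3 · 0
7) 2 · 2 · 3 · 0 · 2
0 · 1 · 3 · 1 · 3
3 · 3 · 0 · 2 · 1
1 · 1 · 2 · 3 · 2
1 · 1 · 0 · 0 · 2
0 · 1 · 0 · 3 · 0
8) 2 · 2 · 3 · 0 · 2
1 · 1 · 3 · 1 · 3
3 · 3 · 0 · 2 · 1
1 · 1 · 2 · 3 · 2
1 · 1 · 0 · 0 · 2
0 · 1 · 0 · 3 · 0
9) 2 · 2 · 3 · 0 · 2
2 · 1 · 3 · 1 · 3
3 · 3 · 0 · 2 · 1
1 · 1 · 2 · 3 · 2
1 · 1 · 0 · 0 · 2
0 · 1 · 0 · 3 · 0
10) 2 · 2 · 3 · 0 · 2
3 · 1 · 3 · 1 · 3
3 · 3 · 0 · 2 · 1
1 · 1 · 2 · 3 · 2
1 · 1 · 0 · 0 · 2
0 · 1 · 0 · 3 · 0
11) 3 · 2 · 3 · 0 · 2
1 · 3 · 3 · 1 · 3
1 · 0 · 1 · 2 · 1
2 · 2 · 2 · 3 · 2
1 · 1 · 0 · 0 · 2
0 · 1 · 0 · 3 · 0
12) 3 · 2 · 3 · 0 · 2
2 · 3 · 3 · 1 · 3
1 · 0 · 1 · 2 · 1
2 · 2 · 2 · 3 · 2
1 · 1 · 0 · 0 · 2
0 · 1 · 0 · 3 · 0
13) 3 · 2 · 3 · 0 · 2
3 · 3 · 3 · 1 · 3
1 · 0 · 1 · 2 · 1
2 · 2 · 2 · 3 · 2
1 · 1 · 0 · 0 · 2
0 · 1 · 0 · 3 · 0
14) 1 · 1 · 1 · 1 · 2
2 · 2 · 1 · 2 · 3
2 · 1 · 2 · 2 · 1
2 · 2 · 2 · 3 · 2
1 · 1 · 0 · 0 · 2
0 · 1 · 0 · 3 · 0
15) 1 · 1 · 1 · 1 · 2
3 · 2 · 1 · 2 · 3
2 · 1 · 2 · 2 · 1
2 · 2 · 2 · 3 · 2
1 · 1 · 0 · 0 · 2
0 · 1 · 0 · 3 · 0

44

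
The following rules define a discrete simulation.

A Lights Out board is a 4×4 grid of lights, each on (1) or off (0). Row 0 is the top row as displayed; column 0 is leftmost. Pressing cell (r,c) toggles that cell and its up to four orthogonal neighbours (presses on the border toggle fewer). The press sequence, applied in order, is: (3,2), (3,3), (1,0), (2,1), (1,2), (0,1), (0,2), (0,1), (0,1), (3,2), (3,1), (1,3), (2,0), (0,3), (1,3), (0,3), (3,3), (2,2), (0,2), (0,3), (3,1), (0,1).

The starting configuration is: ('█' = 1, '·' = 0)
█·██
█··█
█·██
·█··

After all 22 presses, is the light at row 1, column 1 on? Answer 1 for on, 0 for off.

gen 0: █·██
█··█
█·██
·█··
gen 1: █·██
█··█
█··█
··██
gen 2: █·██
█··█
█···
····
gen 3: ··██
·█·█
····
····
gen 4: ··██
···█
███·
·█··
gen 5: ···█
·██·
██··
·█··
gen 6: ████
··█·
██··
·█··
gen 7: █···
····
██··
·█··
gen 8: ·██·
·█··
██··
·█··
gen 9: █···
····
██··
·█··
gen 10: █···
····
███·
··██
gen 11: █···
····
█·█·
██·█
gen 12: █··█
··██
█·██
██·█
gen 13: █··█
█·██
·███
·█·█
gen 14: █·█·
█·█·
·███
·█·█
gen 15: █·██
█··█
·██·
·█·█
gen 16: █···
█···
·██·
·█·█
gen 17: █···
█···
·███
·██·
gen 18: █···
█·█·
····
·█··
gen 19: ████
█···
····
·█··
gen 20: ██··
█··█
····
·█··
gen 21: ██··
█··█
·█··
█·█·
gen 22: ··█·
██·█
·█··
█·█·

1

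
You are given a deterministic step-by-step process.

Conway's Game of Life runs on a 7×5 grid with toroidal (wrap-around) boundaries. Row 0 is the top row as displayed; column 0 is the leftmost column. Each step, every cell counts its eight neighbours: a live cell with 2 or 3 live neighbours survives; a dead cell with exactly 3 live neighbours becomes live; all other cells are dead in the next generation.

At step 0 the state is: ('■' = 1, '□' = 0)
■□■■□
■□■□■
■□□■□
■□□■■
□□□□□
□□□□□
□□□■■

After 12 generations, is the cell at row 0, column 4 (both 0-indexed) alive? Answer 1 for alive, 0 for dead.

0) ■□■■□
■□■□■
■□□■□
■□□■■
□□□□□
□□□□□
□□□■■
1) ■□■□□
■□■□□
□□■□□
■□□■□
□□□□■
□□□□□
□□■■■
2) ■□■□□
□□■■□
□□■■■
□□□■■
□□□□■
□□□□■
□■■■■
3) ■□□□□
□□□□□
□□□□□
■□■□□
■□□□■
□□■□■
□■■□■
4) ■■□□□
□□□□□
□□□□□
■■□□■
■□□□■
□□■□■
□■■□■
5) ■■■□□
□□□□□
■□□□□
□■□□■
□□□□□
□□■□■
□□■□■
6) ■■■■□
■□□□□
■□□□□
■□□□□
■□□■□
□□□□□
□□■□■
7) ■□■■□
■□■□□
■■□□■
■■□□□
□□□□■
□□□■■
■□■□■
8) ■□■□□
□□■□□
□□■□■
□■□□□
□□□■■
□□□□□
■□■□□
9) □□■■□
□□■□□
□■■■□
■□■□■
□□□□□
□□□■■
□□□□□
10) □□■■□
□□□□□
■□□□■
■□■□■
■□□□□
□□□□□
□□■□■
11) □□■■□
□□□■■
■■□■■
□□□■□
■■□□■
□□□□□
□□■□□
12) □□■□■
□■□□□
■□□□□
□□□■□
■□□□■
■■□□□
□□■■□

1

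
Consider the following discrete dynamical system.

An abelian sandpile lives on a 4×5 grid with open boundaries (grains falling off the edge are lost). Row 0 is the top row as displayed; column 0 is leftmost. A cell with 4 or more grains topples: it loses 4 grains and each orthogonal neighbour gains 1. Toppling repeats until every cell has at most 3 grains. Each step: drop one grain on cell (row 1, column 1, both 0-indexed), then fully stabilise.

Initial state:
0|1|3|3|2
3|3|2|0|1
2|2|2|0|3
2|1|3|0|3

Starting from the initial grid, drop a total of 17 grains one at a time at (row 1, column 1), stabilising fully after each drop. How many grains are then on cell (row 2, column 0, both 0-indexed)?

1

0) 0|1|3|3|2
3|3|2|0|1
2|2|2|0|3
2|1|3|0|3
1) 1|2|3|3|2
0|1|3|0|1
3|3|2|0|3
2|1|3|0|3
2) 1|2|3|3|2
0|2|3|0|1
3|3|2|0|3
2|1|3|0|3
3) 1|2|3|3|2
0|3|3|0|1
3|3|2|0|3
2|1|3|0|3
4) 2|0|2|0|3
2|3|2|2|1
0|2|1|1|3
3|3|0|1|3
5) 2|1|2|0|3
3|0|3|2|1
0|3|1|1|3
3|3|0|1|3
6) 2|1|2|0|3
3|1|3|2|1
0|3|1|1|3
3|3|0|1|3
7) 2|1|2|0|3
3|2|3|2|1
0|3|1|1|3
3|3|0|1|3
8) 2|1|2|0|3
3|3|3|2|1
0|3|1|1|3
3|3|0|1|3
9) 3|2|3|0|3
0|3|0|3|1
3|1|3|1|3
0|1|1|1|3
10) 3|3|3|0|3
1|0|1|3|1
3|2|3|1|3
0|1|1|1|3
11) 3|3|3|0|3
1|1|1|3|1
3|2|3|1|3
0|1|1|1|3
12) 3|3|3|0|3
1|2|1|3|1
3|2|3|1|3
0|1|1|1|3
13) 3|3|3|0|3
1|3|1|3|1
3|2|3|1|3
0|1|1|1|3
14) 0|2|0|1|3
3|1|3|3|1
3|3|3|1|3
0|1|1|1|3
15) 0|2|0|1|3
3|2|3|3|1
3|3|3|1|3
0|1|1|1|3
16) 0|2|0|1|3
3|3|3|3|1
3|3|3|1|3
0|1|1|1|3
17) 1|3|1|2|3
1|3|2|0|2
1|2|1|3|3
1|2|2|1|3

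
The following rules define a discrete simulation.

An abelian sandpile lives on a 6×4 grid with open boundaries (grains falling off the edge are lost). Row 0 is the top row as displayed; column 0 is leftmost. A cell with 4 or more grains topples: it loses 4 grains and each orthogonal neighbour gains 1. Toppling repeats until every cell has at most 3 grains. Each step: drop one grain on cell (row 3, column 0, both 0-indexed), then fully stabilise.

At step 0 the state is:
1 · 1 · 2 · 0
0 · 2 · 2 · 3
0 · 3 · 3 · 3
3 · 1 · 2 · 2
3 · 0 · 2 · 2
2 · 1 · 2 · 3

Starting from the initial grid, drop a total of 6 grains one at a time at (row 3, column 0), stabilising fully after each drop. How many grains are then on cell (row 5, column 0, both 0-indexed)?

gen 0: 1 · 1 · 2 · 0
0 · 2 · 2 · 3
0 · 3 · 3 · 3
3 · 1 · 2 · 2
3 · 0 · 2 · 2
2 · 1 · 2 · 3
gen 1: 1 · 1 · 2 · 0
0 · 2 · 2 · 3
1 · 3 · 3 · 3
1 · 2 · 2 · 2
0 · 1 · 2 · 2
3 · 1 · 2 · 3
gen 2: 1 · 1 · 2 · 0
0 · 2 · 2 · 3
1 · 3 · 3 · 3
2 · 2 · 2 · 2
0 · 1 · 2 · 2
3 · 1 · 2 · 3
gen 3: 1 · 1 · 2 · 0
0 · 2 · 2 · 3
1 · 3 · 3 · 3
3 · 2 · 2 · 2
0 · 1 · 2 · 2
3 · 1 · 2 · 3
gen 4: 1 · 1 · 2 · 0
0 · 2 · 2 · 3
2 · 3 · 3 · 3
0 · 3 · 2 · 2
1 · 1 · 2 · 2
3 · 1 · 2 · 3
gen 5: 1 · 1 · 2 · 0
0 · 2 · 2 · 3
2 · 3 · 3 · 3
1 · 3 · 2 · 2
1 · 1 · 2 · 2
3 · 1 · 2 · 3
gen 6: 1 · 1 · 2 · 0
0 · 2 · 2 · 3
2 · 3 · 3 · 3
2 · 3 · 2 · 2
1 · 1 · 2 · 2
3 · 1 · 2 · 3

3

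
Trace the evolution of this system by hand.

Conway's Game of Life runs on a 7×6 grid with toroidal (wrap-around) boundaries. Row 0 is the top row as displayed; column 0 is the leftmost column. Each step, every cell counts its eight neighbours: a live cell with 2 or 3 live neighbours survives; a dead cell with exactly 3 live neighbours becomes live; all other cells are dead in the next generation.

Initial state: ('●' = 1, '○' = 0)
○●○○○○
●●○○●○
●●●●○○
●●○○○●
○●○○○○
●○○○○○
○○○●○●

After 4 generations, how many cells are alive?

16

k=0  ○●○○○○
●●○○●○
●●●●○○
●●○○○●
○●○○○○
●○○○○○
○○○●○●
k=1  ○●●○●●
○○○●○●
○○○●●○
○○○○○●
○●○○○●
●○○○○○
●○○○○○
k=2  ○●●●●●
●○○○○●
○○○●○●
●○○○○●
○○○○○●
●●○○○●
●○○○○○
k=3  ○●●●●○
○●○○○○
○○○○○○
●○○○○●
○●○○●○
○●○○○●
○○○●○○
k=4  ○●○●●○
○●○●○○
●○○○○○
●○○○○●
○●○○●○
●○●○●○
●●○●○○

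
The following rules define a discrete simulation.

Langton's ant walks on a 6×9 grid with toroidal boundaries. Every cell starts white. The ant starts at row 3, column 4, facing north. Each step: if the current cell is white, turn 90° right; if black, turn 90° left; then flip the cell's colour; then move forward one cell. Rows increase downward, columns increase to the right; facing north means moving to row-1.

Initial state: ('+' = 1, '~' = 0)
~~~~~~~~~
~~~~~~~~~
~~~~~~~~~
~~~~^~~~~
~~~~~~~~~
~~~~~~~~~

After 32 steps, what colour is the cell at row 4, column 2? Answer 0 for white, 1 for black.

0

k=0  ~~~~~~~~~
~~~~~~~~~
~~~~~~~~~
~~~~^~~~~
~~~~~~~~~
~~~~~~~~~
k=1  ~~~~~~~~~
~~~~~~~~~
~~~~~~~~~
~~~~+>~~~
~~~~~~~~~
~~~~~~~~~
k=2  ~~~~~~~~~
~~~~~~~~~
~~~~~~~~~
~~~~++~~~
~~~~~v~~~
~~~~~~~~~
k=3  ~~~~~~~~~
~~~~~~~~~
~~~~~~~~~
~~~~++~~~
~~~~<+~~~
~~~~~~~~~
k=4  ~~~~~~~~~
~~~~~~~~~
~~~~~~~~~
~~~~^+~~~
~~~~++~~~
~~~~~~~~~
k=5  ~~~~~~~~~
~~~~~~~~~
~~~~~~~~~
~~~<~+~~~
~~~~++~~~
~~~~~~~~~
k=6  ~~~~~~~~~
~~~~~~~~~
~~~^~~~~~
~~~+~+~~~
~~~~++~~~
~~~~~~~~~
k=7  ~~~~~~~~~
~~~~~~~~~
~~~+>~~~~
~~~+~+~~~
~~~~++~~~
~~~~~~~~~
k=8  ~~~~~~~~~
~~~~~~~~~
~~~++~~~~
~~~+v+~~~
~~~~++~~~
~~~~~~~~~
k=9  ~~~~~~~~~
~~~~~~~~~
~~~++~~~~
~~~<++~~~
~~~~++~~~
~~~~~~~~~
k=10  ~~~~~~~~~
~~~~~~~~~
~~~++~~~~
~~~~++~~~
~~~v++~~~
~~~~~~~~~
k=11  ~~~~~~~~~
~~~~~~~~~
~~~++~~~~
~~~~++~~~
~~<+++~~~
~~~~~~~~~
k=12  ~~~~~~~~~
~~~~~~~~~
~~~++~~~~
~~^~++~~~
~~++++~~~
~~~~~~~~~
k=13  ~~~~~~~~~
~~~~~~~~~
~~~++~~~~
~~+>++~~~
~~++++~~~
~~~~~~~~~
k=14  ~~~~~~~~~
~~~~~~~~~
~~~++~~~~
~~++++~~~
~~+v++~~~
~~~~~~~~~
k=15  ~~~~~~~~~
~~~~~~~~~
~~~++~~~~
~~++++~~~
~~+~>+~~~
~~~~~~~~~
k=16  ~~~~~~~~~
~~~~~~~~~
~~~++~~~~
~~++^+~~~
~~+~~+~~~
~~~~~~~~~
k=17  ~~~~~~~~~
~~~~~~~~~
~~~++~~~~
~~+<~+~~~
~~+~~+~~~
~~~~~~~~~
k=18  ~~~~~~~~~
~~~~~~~~~
~~~++~~~~
~~+~~+~~~
~~+v~+~~~
~~~~~~~~~
k=19  ~~~~~~~~~
~~~~~~~~~
~~~++~~~~
~~+~~+~~~
~~<+~+~~~
~~~~~~~~~
k=20  ~~~~~~~~~
~~~~~~~~~
~~~++~~~~
~~+~~+~~~
~~~+~+~~~
~~v~~~~~~
k=21  ~~~~~~~~~
~~~~~~~~~
~~~++~~~~
~~+~~+~~~
~~~+~+~~~
~<+~~~~~~
k=22  ~~~~~~~~~
~~~~~~~~~
~~~++~~~~
~~+~~+~~~
~^~+~+~~~
~++~~~~~~
k=23  ~~~~~~~~~
~~~~~~~~~
~~~++~~~~
~~+~~+~~~
~+>+~+~~~
~++~~~~~~
k=24  ~~~~~~~~~
~~~~~~~~~
~~~++~~~~
~~+~~+~~~
~+++~+~~~
~+v~~~~~~
k=25  ~~~~~~~~~
~~~~~~~~~
~~~++~~~~
~~+~~+~~~
~+++~+~~~
~+~>~~~~~
k=26  ~~~v~~~~~
~~~~~~~~~
~~~++~~~~
~~+~~+~~~
~+++~+~~~
~+~+~~~~~
k=27  ~~<+~~~~~
~~~~~~~~~
~~~++~~~~
~~+~~+~~~
~+++~+~~~
~+~+~~~~~
k=28  ~~++~~~~~
~~~~~~~~~
~~~++~~~~
~~+~~+~~~
~+++~+~~~
~+^+~~~~~
k=29  ~~++~~~~~
~~~~~~~~~
~~~++~~~~
~~+~~+~~~
~+++~+~~~
~++>~~~~~
k=30  ~~++~~~~~
~~~~~~~~~
~~~++~~~~
~~+~~+~~~
~++^~+~~~
~++~~~~~~
k=31  ~~++~~~~~
~~~~~~~~~
~~~++~~~~
~~+~~+~~~
~+<~~+~~~
~++~~~~~~
k=32  ~~++~~~~~
~~~~~~~~~
~~~++~~~~
~~+~~+~~~
~+~~~+~~~
~+v~~~~~~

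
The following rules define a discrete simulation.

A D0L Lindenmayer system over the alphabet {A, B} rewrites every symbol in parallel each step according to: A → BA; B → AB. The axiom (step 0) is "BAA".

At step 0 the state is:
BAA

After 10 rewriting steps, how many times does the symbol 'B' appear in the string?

0) BAA
1) ABBABA
2) BAABABBAABBA
3) ABBABAABBAABABBABAABABBA
4) BAABABBAABBABAABABBABAABBAABABBAABBABAABBAABABBA
5) ABBABAABBAABABBABAABABBAABBABAABBAABABBAABBABAABABBABAABBAABABBABAABABBAABBABAABABBABAABBAABABBA
6) BAABABBAABBABAABABBABAABBAABABBAABBABAABBAABABBABAABABBAAB…ABBAABABBABAABABBAABBABAABBAABABBAABBABAABABBABAABBAABABBA  (len 192)
7) ABBABAABBAABABBABAABABBAABBABAABBAABABBAABBABAABABBABAABBA…ABBAABABBABAABABBAABBABAABBAABABBAABBABAABABBABAABBAABABBA  (len 384)
8) BAABABBAABBABAABABBABAABBAABABBAABBABAABBAABABBABAABABBAAB…ABBAABABBABAABABBAABBABAABBAABABBAABBABAABABBABAABBAABABBA  (len 768)
9) ABBABAABBAABABBABAABABBAABBABAABBAABABBAABBABAABABBABAABBA…ABBAABABBABAABABBAABBABAABBAABABBAABBABAABABBABAABBAABABBA  (len 1536)
10) BAABABBAABBABAABABBABAABBAABABBAABBABAABBAABABBABAABABBAAB…ABBAABABBABAABABBAABBABAABBAABABBAABBABAABABBABAABBAABABBA  (len 3072)

1536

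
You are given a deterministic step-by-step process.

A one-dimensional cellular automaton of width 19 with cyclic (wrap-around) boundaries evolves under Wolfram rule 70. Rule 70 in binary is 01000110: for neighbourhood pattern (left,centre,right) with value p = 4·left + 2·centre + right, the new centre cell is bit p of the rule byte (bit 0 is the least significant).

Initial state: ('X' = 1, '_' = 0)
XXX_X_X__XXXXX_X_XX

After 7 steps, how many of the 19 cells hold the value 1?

9

t=0: XXX_X_X__XXXXX_X_XX
t=1: __X_X_X_X____X_X___
t=2: _XX_X_X_X___XX_X___
t=3: X_X_X_X_X__X_X_X___
t=4: X_X_X_X_X_XX_X_X__X
t=5: X_X_X_X_X__X_X_X_X_
t=6: X_X_X_X_X_XX_X_X_X_
t=7: X_X_X_X_X__X_X_X_X_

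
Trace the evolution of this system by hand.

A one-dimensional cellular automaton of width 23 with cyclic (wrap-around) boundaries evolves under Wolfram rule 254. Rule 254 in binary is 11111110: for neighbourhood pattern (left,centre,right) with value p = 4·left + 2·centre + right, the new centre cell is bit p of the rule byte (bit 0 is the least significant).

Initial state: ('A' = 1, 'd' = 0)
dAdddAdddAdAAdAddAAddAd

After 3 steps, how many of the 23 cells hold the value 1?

23

k=0  dAdddAdddAdAAdAddAAddAd
k=1  AAAdAAAdAAAAAAAAAAAAAAA
k=2  AAAAAAAAAAAAAAAAAAAAAAA
k=3  AAAAAAAAAAAAAAAAAAAAAAA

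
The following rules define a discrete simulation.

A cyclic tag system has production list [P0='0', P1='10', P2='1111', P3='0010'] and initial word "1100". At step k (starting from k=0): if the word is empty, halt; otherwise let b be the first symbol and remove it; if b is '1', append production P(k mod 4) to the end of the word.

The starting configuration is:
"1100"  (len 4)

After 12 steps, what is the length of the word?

t=0: "1100"  (len 4)
t=1: "1000"  (len 4)
t=2: "00010"  (len 5)
t=3: "0010"  (len 4)
t=4: "010"  (len 3)
t=5: "10"  (len 2)
t=6: "010"  (len 3)
t=7: "10"  (len 2)
t=8: "00010"  (len 5)
t=9: "0010"  (len 4)
t=10: "010"  (len 3)
t=11: "10"  (len 2)
t=12: "00010"  (len 5)

5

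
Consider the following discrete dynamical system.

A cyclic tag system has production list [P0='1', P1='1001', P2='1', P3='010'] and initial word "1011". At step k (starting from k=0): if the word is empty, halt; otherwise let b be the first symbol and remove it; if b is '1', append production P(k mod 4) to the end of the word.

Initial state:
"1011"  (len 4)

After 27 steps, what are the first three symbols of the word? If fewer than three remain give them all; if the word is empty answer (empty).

101

t=0: "1011"  (len 4)
t=1: "0111"  (len 4)
t=2: "111"  (len 3)
t=3: "111"  (len 3)
t=4: "11010"  (len 5)
t=5: "10101"  (len 5)
t=6: "01011001"  (len 8)
t=7: "1011001"  (len 7)
t=8: "011001010"  (len 9)
t=9: "11001010"  (len 8)
t=10: "10010101001"  (len 11)
t=11: "00101010011"  (len 11)
t=12: "0101010011"  (len 10)
t=13: "101010011"  (len 9)
t=14: "010100111001"  (len 12)
t=15: "10100111001"  (len 11)
t=16: "0100111001010"  (len 13)
t=17: "100111001010"  (len 12)
t=18: "001110010101001"  (len 15)
t=19: "01110010101001"  (len 14)
t=20: "1110010101001"  (len 13)
t=21: "1100101010011"  (len 13)
t=22: "1001010100111001"  (len 16)
t=23: "0010101001110011"  (len 16)
t=24: "010101001110011"  (len 15)
t=25: "10101001110011"  (len 14)
t=26: "01010011100111001"  (len 17)
t=27: "1010011100111001"  (len 16)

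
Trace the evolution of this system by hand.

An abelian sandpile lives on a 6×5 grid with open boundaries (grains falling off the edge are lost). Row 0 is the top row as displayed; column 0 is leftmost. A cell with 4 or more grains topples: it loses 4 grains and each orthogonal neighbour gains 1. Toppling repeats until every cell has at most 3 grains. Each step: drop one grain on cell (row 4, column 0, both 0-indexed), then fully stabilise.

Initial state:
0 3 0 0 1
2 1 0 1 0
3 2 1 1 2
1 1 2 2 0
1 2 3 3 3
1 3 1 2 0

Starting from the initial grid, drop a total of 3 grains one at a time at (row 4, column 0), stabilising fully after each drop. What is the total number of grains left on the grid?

gen 0: 0 3 0 0 1
2 1 0 1 0
3 2 1 1 2
1 1 2 2 0
1 2 3 3 3
1 3 1 2 0
gen 1: 0 3 0 0 1
2 1 0 1 0
3 2 1 1 2
1 1 2 2 0
2 2 3 3 3
1 3 1 2 0
gen 2: 0 3 0 0 1
2 1 0 1 0
3 2 1 1 2
1 1 2 2 0
3 2 3 3 3
1 3 1 2 0
gen 3: 0 3 0 0 1
2 1 0 1 0
3 2 1 1 2
2 1 2 2 0
0 3 3 3 3
2 3 1 2 0

44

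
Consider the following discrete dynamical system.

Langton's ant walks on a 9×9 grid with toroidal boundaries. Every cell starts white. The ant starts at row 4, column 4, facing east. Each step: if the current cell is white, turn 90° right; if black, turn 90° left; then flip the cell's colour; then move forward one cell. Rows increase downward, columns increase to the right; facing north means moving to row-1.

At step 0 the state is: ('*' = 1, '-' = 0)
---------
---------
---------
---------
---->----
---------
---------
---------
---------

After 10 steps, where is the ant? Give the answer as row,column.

step 0: ---------
---------
---------
---------
---->----
---------
---------
---------
---------
step 1: ---------
---------
---------
---------
----*----
----v----
---------
---------
---------
step 2: ---------
---------
---------
---------
----*----
---<*----
---------
---------
---------
step 3: ---------
---------
---------
---------
---^*----
---**----
---------
---------
---------
step 4: ---------
---------
---------
---------
---*>----
---**----
---------
---------
---------
step 5: ---------
---------
---------
----^----
---*-----
---**----
---------
---------
---------
step 6: ---------
---------
---------
----*>---
---*-----
---**----
---------
---------
---------
step 7: ---------
---------
---------
----**---
---*-v---
---**----
---------
---------
---------
step 8: ---------
---------
---------
----**---
---*<*---
---**----
---------
---------
---------
step 9: ---------
---------
---------
----^*---
---***---
---**----
---------
---------
---------
step 10: ---------
---------
---------
---<-*---
---***---
---**----
---------
---------
---------

3,3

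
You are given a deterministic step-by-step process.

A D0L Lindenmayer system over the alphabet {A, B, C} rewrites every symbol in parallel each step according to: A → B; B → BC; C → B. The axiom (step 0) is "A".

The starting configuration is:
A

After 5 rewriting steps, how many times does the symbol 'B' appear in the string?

5

t=0: A
t=1: B
t=2: BC
t=3: BCB
t=4: BCBBC
t=5: BCBBCBCB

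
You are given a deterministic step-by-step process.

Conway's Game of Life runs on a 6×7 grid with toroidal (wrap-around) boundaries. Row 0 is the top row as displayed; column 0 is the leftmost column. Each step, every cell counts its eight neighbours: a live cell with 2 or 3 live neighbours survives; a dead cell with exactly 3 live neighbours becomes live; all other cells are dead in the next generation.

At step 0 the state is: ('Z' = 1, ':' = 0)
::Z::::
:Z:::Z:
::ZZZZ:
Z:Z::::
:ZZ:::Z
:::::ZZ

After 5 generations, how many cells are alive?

t=0: ::Z::::
:Z:::Z:
::ZZZZ:
Z:Z::::
:ZZ:::Z
:::::ZZ
t=1: :::::ZZ
:Z:::Z:
::ZZZZZ
Z:::ZZZ
:ZZ::ZZ
ZZZ::ZZ
t=2: ::Z:Z::
Z:ZZ:::
:ZZZ:::
:::::::
::ZZ:::
::Z:Z::
t=3: ::Z:Z::
::::Z::
:Z:Z:::
:Z:::::
::ZZ:::
:ZZ:Z::
t=4: :ZZ:ZZ:
::Z:Z::
::Z::::
:Z:Z:::
:::Z:::
:Z::Z::
t=5: :ZZ:ZZ:
::Z:ZZ:
:ZZ::::
:::Z:::
:::ZZ::
:Z::ZZ:

15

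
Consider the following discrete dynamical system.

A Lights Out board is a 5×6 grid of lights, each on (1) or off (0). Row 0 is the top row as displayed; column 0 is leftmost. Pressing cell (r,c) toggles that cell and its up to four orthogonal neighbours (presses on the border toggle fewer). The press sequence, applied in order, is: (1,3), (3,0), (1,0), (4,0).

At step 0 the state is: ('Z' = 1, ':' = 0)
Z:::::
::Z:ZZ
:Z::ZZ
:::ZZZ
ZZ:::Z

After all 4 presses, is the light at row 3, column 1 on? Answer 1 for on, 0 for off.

1

k=0  Z:::::
::Z:ZZ
:Z::ZZ
:::ZZZ
ZZ:::Z
k=1  Z::Z::
:::Z:Z
:Z:ZZZ
:::ZZZ
ZZ:::Z
k=2  Z::Z::
:::Z:Z
ZZ:ZZZ
ZZ:ZZZ
:Z:::Z
k=3  :::Z::
ZZ:Z:Z
:Z:ZZZ
ZZ:ZZZ
:Z:::Z
k=4  :::Z::
ZZ:Z:Z
:Z:ZZZ
:Z:ZZZ
Z::::Z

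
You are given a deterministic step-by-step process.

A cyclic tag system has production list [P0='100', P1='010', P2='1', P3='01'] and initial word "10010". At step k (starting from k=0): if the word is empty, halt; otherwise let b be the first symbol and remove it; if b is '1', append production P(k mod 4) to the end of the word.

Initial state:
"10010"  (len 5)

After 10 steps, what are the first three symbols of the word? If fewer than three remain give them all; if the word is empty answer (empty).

010

gen 0: "10010"  (len 5)
gen 1: "0010100"  (len 7)
gen 2: "010100"  (len 6)
gen 3: "10100"  (len 5)
gen 4: "010001"  (len 6)
gen 5: "10001"  (len 5)
gen 6: "0001010"  (len 7)
gen 7: "001010"  (len 6)
gen 8: "01010"  (len 5)
gen 9: "1010"  (len 4)
gen 10: "010010"  (len 6)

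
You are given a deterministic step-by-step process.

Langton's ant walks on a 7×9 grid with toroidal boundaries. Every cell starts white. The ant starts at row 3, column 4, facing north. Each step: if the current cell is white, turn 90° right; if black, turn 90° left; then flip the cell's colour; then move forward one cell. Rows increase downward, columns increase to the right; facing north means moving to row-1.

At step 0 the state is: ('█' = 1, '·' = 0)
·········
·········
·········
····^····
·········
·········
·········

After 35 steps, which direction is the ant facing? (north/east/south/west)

east

0) ·········
·········
·········
····^····
·········
·········
·········
1) ·········
·········
·········
····█>···
·········
·········
·········
2) ·········
·········
·········
····██···
·····v···
·········
·········
3) ·········
·········
·········
····██···
····<█···
·········
·········
4) ·········
·········
·········
····^█···
····██···
·········
·········
5) ·········
·········
·········
···<·█···
····██···
·········
·········
6) ·········
·········
···^·····
···█·█···
····██···
·········
·········
7) ·········
·········
···█>····
···█·█···
····██···
·········
·········
8) ·········
·········
···██····
···█v█···
····██···
·········
·········
9) ·········
·········
···██····
···<██···
····██···
·········
·········
10) ·········
·········
···██····
····██···
···v██···
·········
·········
11) ·········
·········
···██····
····██···
··<███···
·········
·········
12) ·········
·········
···██····
··^·██···
··████···
·········
·········
13) ·········
·········
···██····
··█>██···
··████···
·········
·········
14) ·········
·········
···██····
··████···
··█v██···
·········
·········
15) ·········
·········
···██····
··████···
··█·>█···
·········
·········
16) ·········
·········
···██····
··██^█···
··█··█···
·········
·········
17) ·········
·········
···██····
··█<·█···
··█··█···
·········
·········
18) ·········
·········
···██····
··█··█···
··█v·█···
·········
·········
19) ·········
·········
···██····
··█··█···
··<█·█···
·········
·········
20) ·········
·········
···██····
··█··█···
···█·█···
··v······
·········
21) ·········
·········
···██····
··█··█···
···█·█···
·<█······
·········
22) ·········
·········
···██····
··█··█···
·^·█·█···
·██······
·········
23) ·········
·········
···██····
··█··█···
·█>█·█···
·██······
·········
24) ·········
·········
···██····
··█··█···
·███·█···
·█v······
·········
25) ·········
·········
···██····
··█··█···
·███·█···
·█·>·····
·········
26) ·········
·········
···██····
··█··█···
·███·█···
·█·█·····
···v·····
27) ·········
·········
···██····
··█··█···
·███·█···
·█·█·····
··<█·····
28) ·········
·········
···██····
··█··█···
·███·█···
·█^█·····
··██·····
29) ·········
·········
···██····
··█··█···
·███·█···
·██>·····
··██·····
30) ·········
·········
···██····
··█··█···
·██^·█···
·██······
··██·····
31) ·········
·········
···██····
··█··█···
·█<··█···
·██······
··██·····
32) ·········
·········
···██····
··█··█···
·█···█···
·█v······
··██·····
33) ·········
·········
···██····
··█··█···
·█···█···
·█·>·····
··██·····
34) ·········
·········
···██····
··█··█···
·█···█···
·█·█·····
··█v·····
35) ·········
·········
···██····
··█··█···
·█···█···
·█·█·····
··█·>····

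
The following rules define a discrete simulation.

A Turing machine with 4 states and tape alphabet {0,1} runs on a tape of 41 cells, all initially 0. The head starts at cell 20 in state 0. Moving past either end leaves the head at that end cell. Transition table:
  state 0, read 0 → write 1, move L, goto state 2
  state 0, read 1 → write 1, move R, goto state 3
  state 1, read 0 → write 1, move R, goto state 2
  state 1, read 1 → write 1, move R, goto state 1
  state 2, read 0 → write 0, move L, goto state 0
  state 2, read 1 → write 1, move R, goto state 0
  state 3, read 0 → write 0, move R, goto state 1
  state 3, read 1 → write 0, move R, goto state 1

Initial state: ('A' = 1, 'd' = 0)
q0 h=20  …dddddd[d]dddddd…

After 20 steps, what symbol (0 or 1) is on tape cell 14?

step 0: q0 h=20  …dddddd[d]dddddd…
step 1: q2 h=19  …dddddd[d]Addddd…
step 2: q0 h=18  …dddddd[d]dAdddd…
step 3: q2 h=17  …dddddd[d]AdAddd…
step 4: q0 h=16  …dddddd[d]dAdAdd…
step 5: q2 h=15  …dddddd[d]AdAdAd…
step 6: q0 h=14  …dddddd[d]dAdAdA…
step 7: q2 h=13  …dddddd[d]AdAdAd…
step 8: q0 h=12  …dddddd[d]dAdAdA…
step 9: q2 h=11  …dddddd[d]AdAdAd…
step 10: q0 h=10  …dddddd[d]dAdAdA…
step 11: q2 h= 9  …dddddd[d]AdAdAd…
step 12: q0 h= 8  …dddddd[d]dAdAdA…
step 13: q2 h= 7  …dddddd[d]AdAdAd…
step 14: q0 h= 6  |dddddd[d]dAdAdA…
step 15: q2 h= 5  |ddddd[d]AdAdAd…
step 16: q0 h= 4  |dddd[d]dAdAdA…
step 17: q2 h= 3  |ddd[d]AdAdAd…
step 18: q0 h= 2  |dd[d]dAdAdA…
step 19: q2 h= 1  |d[d]AdAdAd…
step 20: q0 h= 0  |[d]dAdAdA…

1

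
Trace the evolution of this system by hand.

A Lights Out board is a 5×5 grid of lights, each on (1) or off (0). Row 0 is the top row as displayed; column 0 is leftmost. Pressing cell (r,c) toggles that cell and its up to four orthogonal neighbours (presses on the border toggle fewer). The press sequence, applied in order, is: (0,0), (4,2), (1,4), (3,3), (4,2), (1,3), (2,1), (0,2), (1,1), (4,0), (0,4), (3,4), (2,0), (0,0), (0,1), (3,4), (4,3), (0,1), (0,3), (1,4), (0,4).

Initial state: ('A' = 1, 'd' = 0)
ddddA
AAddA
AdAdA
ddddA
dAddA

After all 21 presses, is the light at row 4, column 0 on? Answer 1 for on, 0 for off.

1

[0] ddddA
AAddA
AdAdA
ddddA
dAddA
[1] AAddA
dAddA
AdAdA
ddddA
dAddA
[2] AAddA
dAddA
AdAdA
ddAdA
ddAAA
[3] AAddd
dAdAd
AdAdd
ddAdA
ddAAA
[4] AAddd
dAdAd
AdAAd
dddAd
ddAdA
[5] AAddd
dAdAd
AdAAd
ddAAd
dAdAA
[6] AAdAd
dAAdA
AdAdd
ddAAd
dAdAA
[7] AAdAd
ddAdA
dAddd
dAAAd
dAdAA
[8] AdAdd
ddddA
dAddd
dAAAd
dAdAA
[9] AAAdd
AAAdA
ddddd
dAAAd
dAdAA
[10] AAAdd
AAAdA
ddddd
AAAAd
AddAA
[11] AAAAA
AAAdd
ddddd
AAAAd
AddAA
[12] AAAAA
AAAdd
ddddA
AAAdA
AddAd
[13] AAAAA
dAAdd
AAddA
dAAdA
AddAd
[14] ddAAA
AAAdd
AAddA
dAAdA
AddAd
[15] AAdAA
AdAdd
AAddA
dAAdA
AddAd
[16] AAdAA
AdAdd
AAddd
dAAAd
AddAA
[17] AAdAA
AdAdd
AAddd
dAAdd
AdAdd
[18] ddAAA
AAAdd
AAddd
dAAdd
AdAdd
[19] ddddd
AAAAd
AAddd
dAAdd
AdAdd
[20] ddddA
AAAdA
AAddA
dAAdd
AdAdd
[21] dddAd
AAAdd
AAddA
dAAdd
AdAdd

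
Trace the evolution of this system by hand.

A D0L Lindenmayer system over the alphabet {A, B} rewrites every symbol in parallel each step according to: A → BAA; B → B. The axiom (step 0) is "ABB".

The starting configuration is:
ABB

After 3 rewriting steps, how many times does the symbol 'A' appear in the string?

8

0) ABB
1) BAABB
2) BBAABAABB
3) BBBAABAABBAABAABB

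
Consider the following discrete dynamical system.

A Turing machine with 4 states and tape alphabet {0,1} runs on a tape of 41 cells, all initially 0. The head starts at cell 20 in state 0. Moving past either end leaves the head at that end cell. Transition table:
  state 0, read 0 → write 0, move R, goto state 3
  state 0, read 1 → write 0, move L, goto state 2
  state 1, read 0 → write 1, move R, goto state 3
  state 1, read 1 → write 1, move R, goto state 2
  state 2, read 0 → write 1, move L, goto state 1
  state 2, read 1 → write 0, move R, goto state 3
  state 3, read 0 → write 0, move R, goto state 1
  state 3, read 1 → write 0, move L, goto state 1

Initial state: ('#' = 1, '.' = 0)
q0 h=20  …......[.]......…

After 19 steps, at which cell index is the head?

39

gen 0: q0 h=20  …......[.]......…
gen 1: q3 h=21  …......[.]......…
gen 2: q1 h=22  …......[.]......…
gen 3: q3 h=23  ….....#[.]......…
gen 4: q1 h=24  …....#.[.]......…
gen 5: q3 h=25  …...#.#[.]......…
gen 6: q1 h=26  …..#.#.[.]......…
gen 7: q3 h=27  ….#.#.#[.]......…
gen 8: q1 h=28  …#.#.#.[.]......…
gen 9: q3 h=29  ….#.#.#[.]......…
gen 10: q1 h=30  …#.#.#.[.]......…
gen 11: q3 h=31  ….#.#.#[.]......…
gen 12: q1 h=32  …#.#.#.[.]......…
gen 13: q3 h=33  ….#.#.#[.]......…
gen 14: q1 h=34  …#.#.#.[.]......|
gen 15: q3 h=35  ….#.#.#[.].....|
gen 16: q1 h=36  …#.#.#.[.]....|
gen 17: q3 h=37  ….#.#.#[.]...|
gen 18: q1 h=38  …#.#.#.[.]..|
gen 19: q3 h=39  ….#.#.#[.].|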